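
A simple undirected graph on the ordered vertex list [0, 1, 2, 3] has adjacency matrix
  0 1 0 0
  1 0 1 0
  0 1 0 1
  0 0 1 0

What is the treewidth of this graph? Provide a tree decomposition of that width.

Treewidth 1.
One optimal decomposition is:
Bags: B1 = {1, 2}  B2 = {0, 1}  B3 = {2, 3}
Tree: B1–B2, B1–B3

Every bag has size at most 2, so the width is 2 − 1 = 1 and tw(G) ≤ 1. Since G has at least one edge (e.g. 2–1), it is not an edgeless graph, so tw(G) ≥ 1. Therefore the treewidth is 1.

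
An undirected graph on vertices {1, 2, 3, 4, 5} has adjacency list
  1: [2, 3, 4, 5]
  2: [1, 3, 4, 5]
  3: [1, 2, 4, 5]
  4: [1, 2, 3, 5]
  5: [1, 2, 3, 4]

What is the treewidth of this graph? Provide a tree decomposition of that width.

A single bag containing all 5 vertices is trivially a valid decomposition of width 4. For the lower bound, the 5 vertices {1, 2, 3, 4, 5} are pairwise adjacent, and any tree decomposition puts a clique entirely inside one bag — forcing width ≥ 4. Combining the bounds, tw(G) = 4.

Treewidth 4.
Bags: B1 = {1, 2, 3, 4, 5}
Tree: (single bag)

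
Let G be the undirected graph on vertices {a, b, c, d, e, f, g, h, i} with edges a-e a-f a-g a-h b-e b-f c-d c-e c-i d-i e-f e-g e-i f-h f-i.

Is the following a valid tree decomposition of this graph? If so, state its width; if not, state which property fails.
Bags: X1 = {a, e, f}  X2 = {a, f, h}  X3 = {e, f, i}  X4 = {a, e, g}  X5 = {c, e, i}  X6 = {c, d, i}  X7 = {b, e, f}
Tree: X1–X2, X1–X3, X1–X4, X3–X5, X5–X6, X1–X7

Yes; width 2.

Every vertex of G appears in some bag (union = {a, b, c, d, e, f, g, h, i}); every edge is covered by a bag; and for each vertex v the set of bags containing v is connected in the bag tree. The decomposition is therefore valid. The largest bag has 3 vertices, so the width is 2.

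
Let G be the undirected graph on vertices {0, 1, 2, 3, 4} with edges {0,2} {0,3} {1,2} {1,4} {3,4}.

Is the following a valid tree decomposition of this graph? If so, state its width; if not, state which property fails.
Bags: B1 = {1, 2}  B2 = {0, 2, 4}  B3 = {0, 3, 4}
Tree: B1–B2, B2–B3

No — edge (4,1) lies in no bag.

A tree decomposition must satisfy three properties: every vertex lies in some bag; for every edge, both endpoints lie together in some bag; and for every vertex, the bags containing it form a connected subtree. Here edge (4,1) lies in no bag, so the decomposition is invalid.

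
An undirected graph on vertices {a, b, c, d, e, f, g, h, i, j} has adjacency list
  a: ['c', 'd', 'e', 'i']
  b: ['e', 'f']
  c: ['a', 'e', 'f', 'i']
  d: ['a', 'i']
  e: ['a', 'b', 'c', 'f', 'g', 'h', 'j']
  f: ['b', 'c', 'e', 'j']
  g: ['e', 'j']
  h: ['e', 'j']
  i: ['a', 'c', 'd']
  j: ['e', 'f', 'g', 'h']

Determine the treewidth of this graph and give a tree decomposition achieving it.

Treewidth 2.
Bags: B1 = {e, f, j}  B2 = {b, e, f}  B3 = {c, e, f}  B4 = {a, c, e}  B5 = {e, h, j}  B6 = {e, g, j}  B7 = {a, c, i}  B8 = {a, d, i}
Tree: B1–B2, B2–B3, B3–B4, B1–B5, B5–B6, B4–B7, B7–B8

Every bag has size at most 3, so the width is 3 − 1 = 2 and tw(G) ≤ 2. Conversely, {a, d, i} is a clique of size 3, and the vertices of any clique must share a bag in every tree decomposition; so some bag has ≥ 3 vertices and tw(G) ≥ 2. The upper and lower bounds meet at 2, so that is the treewidth.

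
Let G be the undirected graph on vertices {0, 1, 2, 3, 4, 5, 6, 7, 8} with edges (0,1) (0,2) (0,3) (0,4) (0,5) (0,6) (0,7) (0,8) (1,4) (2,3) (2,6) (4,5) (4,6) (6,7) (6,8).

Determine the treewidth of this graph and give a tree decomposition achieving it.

Treewidth 2.
Bags: B1 = {0, 6, 8}  B2 = {0, 6, 7}  B3 = {0, 4, 6}  B4 = {0, 1, 4}  B5 = {0, 2, 6}  B6 = {0, 2, 3}  B7 = {0, 4, 5}
Tree: B1–B2, B1–B3, B3–B4, B1–B5, B5–B6, B3–B7

Each bag holds 3 vertices, so the decomposition has width 2, which upper-bounds the treewidth. On the other hand G contains the 3-clique {0, 1, 4}. A clique must lie in a single bag of any decomposition, so no decomposition can have width below 2. Therefore the treewidth is 2.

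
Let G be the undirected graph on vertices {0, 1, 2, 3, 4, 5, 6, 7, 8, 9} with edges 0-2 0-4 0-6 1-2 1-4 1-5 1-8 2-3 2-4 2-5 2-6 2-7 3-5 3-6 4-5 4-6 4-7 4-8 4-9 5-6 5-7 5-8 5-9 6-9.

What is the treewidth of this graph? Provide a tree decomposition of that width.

Treewidth 3.
One optimal decomposition is:
Bags: B1 = {1, 2, 4, 5}  B2 = {2, 4, 5, 6}  B3 = {1, 4, 5, 8}  B4 = {2, 3, 5, 6}  B5 = {0, 2, 4, 6}  B6 = {4, 5, 6, 9}  B7 = {2, 4, 5, 7}
Tree: B1–B2, B1–B3, B2–B4, B2–B5, B2–B6, B1–B7

Every bag has size at most 4, so the width is 4 − 1 = 3 and tw(G) ≤ 3. For the lower bound, the 4 vertices {2, 3, 5, 6} are pairwise adjacent, and any tree decomposition puts a clique entirely inside one bag — forcing width ≥ 3. Hence tw(G) = 3 exactly.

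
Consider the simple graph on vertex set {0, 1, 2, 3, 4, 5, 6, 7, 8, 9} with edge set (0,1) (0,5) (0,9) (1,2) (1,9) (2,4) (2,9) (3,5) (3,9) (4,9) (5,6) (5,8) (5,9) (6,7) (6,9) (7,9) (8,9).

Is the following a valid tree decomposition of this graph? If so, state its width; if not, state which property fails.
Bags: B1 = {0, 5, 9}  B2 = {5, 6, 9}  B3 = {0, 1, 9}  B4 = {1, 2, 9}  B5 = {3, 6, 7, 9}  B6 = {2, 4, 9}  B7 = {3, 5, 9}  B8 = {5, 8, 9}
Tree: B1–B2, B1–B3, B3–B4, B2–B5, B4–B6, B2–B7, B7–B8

No — bags containing vertex 3 are not connected in the tree.

A tree decomposition must satisfy three properties: every vertex lies in some bag; for every edge, both endpoints lie together in some bag; and for every vertex, the bags containing it form a connected subtree. Here bags containing vertex 3 are not connected in the tree, so the decomposition is invalid.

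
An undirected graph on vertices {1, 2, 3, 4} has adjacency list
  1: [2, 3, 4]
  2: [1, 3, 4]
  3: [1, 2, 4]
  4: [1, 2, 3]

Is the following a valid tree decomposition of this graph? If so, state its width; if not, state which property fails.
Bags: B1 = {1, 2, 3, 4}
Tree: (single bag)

Yes; width 3.

Vertex coverage: the bags together contain {1, 2, 3, 4}, the full vertex set. Edge coverage: each edge of G has both endpoints in at least one bag. Running intersection: for every vertex, the bags containing it form a connected subtree. All three properties hold, so this is a valid tree decomposition of width max|bag| − 1 = 3, and hence tw(G) ≤ 3.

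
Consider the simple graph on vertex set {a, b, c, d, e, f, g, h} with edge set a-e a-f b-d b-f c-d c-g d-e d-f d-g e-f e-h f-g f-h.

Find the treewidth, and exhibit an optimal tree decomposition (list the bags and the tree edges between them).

Treewidth 2.
One such decomposition:
Bags: B1 = {d, e, f}  B2 = {a, e, f}  B3 = {d, f, g}  B4 = {e, f, h}  B5 = {c, d, g}  B6 = {b, d, f}
Tree: B1–B2, B1–B3, B2–B4, B3–B5, B3–B6

The largest bag has 3 vertices, giving width 2; this decomposition certifies tw(G) ≤ 2. Conversely, {c, d, g} is a clique of size 3, and the vertices of any clique must share a bag in every tree decomposition; so some bag has ≥ 3 vertices and tw(G) ≥ 2. Therefore the treewidth is 2.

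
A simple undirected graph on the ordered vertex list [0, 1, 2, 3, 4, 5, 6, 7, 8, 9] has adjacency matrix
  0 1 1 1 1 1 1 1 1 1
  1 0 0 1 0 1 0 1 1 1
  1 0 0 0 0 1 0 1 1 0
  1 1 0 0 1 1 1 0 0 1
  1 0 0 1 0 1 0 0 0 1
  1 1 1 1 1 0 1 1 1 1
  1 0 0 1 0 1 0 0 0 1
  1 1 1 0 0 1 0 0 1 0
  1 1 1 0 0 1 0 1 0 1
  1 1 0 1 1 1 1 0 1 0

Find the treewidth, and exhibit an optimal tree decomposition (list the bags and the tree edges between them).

The largest bag has 5 vertices, giving width 4; this decomposition certifies tw(G) ≤ 4. On the other hand G contains the 5-clique {0, 1, 5, 8, 9}. A clique must lie in a single bag of any decomposition, so no decomposition can have width below 4. Combining the bounds, tw(G) = 4.

Treewidth 4.
One optimal decomposition is:
Bags: B1 = {0, 1, 5, 8, 9}  B2 = {0, 1, 3, 5, 9}  B3 = {0, 3, 5, 6, 9}  B4 = {0, 1, 5, 7, 8}  B5 = {0, 2, 5, 7, 8}  B6 = {0, 3, 4, 5, 9}
Tree: B1–B2, B2–B3, B1–B4, B4–B5, B3–B6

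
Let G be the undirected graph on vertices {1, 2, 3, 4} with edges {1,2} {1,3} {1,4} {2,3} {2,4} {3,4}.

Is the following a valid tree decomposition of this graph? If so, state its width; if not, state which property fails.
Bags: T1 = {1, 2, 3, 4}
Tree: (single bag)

Checking the three conditions: (i) the bags cover all of {1, 2, 3, 4}; (ii) for each edge, some bag contains both endpoints; (iii) the bags containing any fixed vertex form a subtree. All hold, so the decomposition is valid with width 4 − 1 = 3.

Yes; width 3.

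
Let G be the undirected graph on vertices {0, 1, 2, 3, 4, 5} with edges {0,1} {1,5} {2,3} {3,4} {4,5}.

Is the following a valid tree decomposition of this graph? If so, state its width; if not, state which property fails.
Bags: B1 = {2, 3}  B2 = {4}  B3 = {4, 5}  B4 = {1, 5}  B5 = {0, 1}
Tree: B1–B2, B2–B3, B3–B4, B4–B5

No — edge (3,4) lies in no bag.

A tree decomposition must satisfy three properties: every vertex lies in some bag; for every edge, both endpoints lie together in some bag; and for every vertex, the bags containing it form a connected subtree. Here edge (3,4) lies in no bag, so the decomposition is invalid.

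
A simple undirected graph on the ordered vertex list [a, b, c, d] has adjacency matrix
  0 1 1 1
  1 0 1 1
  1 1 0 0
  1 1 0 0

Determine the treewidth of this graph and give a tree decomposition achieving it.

Every bag has size at most 3, so the width is 3 − 1 = 2 and tw(G) ≤ 2. On the other hand G contains the 3-clique {a, b, d}. A clique must lie in a single bag of any decomposition, so no decomposition can have width below 2. The upper and lower bounds meet at 2, so that is the treewidth.

Treewidth 2.
One such decomposition:
Bags: B1 = {a, b, c}  B2 = {a, b, d}
Tree: B1–B2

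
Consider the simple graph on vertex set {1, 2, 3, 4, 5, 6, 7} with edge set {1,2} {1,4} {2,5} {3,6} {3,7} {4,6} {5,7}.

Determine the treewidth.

A width-2 tree decomposition is:
Bags: B1 = {1, 2, 5}  B2 = {1, 4, 5}  B3 = {4, 5, 6}  B4 = {3, 5, 6}  B5 = {3, 5, 7}
Tree: B1–B2, B2–B3, B3–B4, B4–B5
Every bag has size at most 3, so the width is 3 − 1 = 2 and tw(G) ≤ 2. Since 5–2–1–4–6–3–7–5 is a cycle in G, G is not acyclic. Forests are exactly the graphs of treewidth ≤ 1, so tw(G) ≥ 2. Hence tw(G) = 2 exactly.

2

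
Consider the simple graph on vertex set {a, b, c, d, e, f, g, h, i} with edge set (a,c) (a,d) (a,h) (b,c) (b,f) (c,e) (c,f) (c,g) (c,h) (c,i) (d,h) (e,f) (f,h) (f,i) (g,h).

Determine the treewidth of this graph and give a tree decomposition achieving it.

Each bag holds 3 vertices, so the decomposition has width 2, which upper-bounds the treewidth. Conversely, {a, d, h} is a clique of size 3, and the vertices of any clique must share a bag in every tree decomposition; so some bag has ≥ 3 vertices and tw(G) ≥ 2. The upper and lower bounds meet at 2, so that is the treewidth.

Treewidth 2.
One optimal decomposition is:
Bags: B1 = {c, g, h}  B2 = {c, f, h}  B3 = {b, c, f}  B4 = {a, c, h}  B5 = {a, d, h}  B6 = {c, f, i}  B7 = {c, e, f}
Tree: B1–B2, B2–B3, B1–B4, B4–B5, B3–B6, B6–B7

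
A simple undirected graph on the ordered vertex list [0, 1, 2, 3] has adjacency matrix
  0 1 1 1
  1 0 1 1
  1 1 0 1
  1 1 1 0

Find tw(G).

A width-3 tree decomposition is:
Bags: B1 = {0, 1, 2, 3}
Tree: (single bag)
A single bag containing all 4 vertices is trivially a valid decomposition of width 3. Conversely, {0, 1, 2, 3} is a clique of size 4, and the vertices of any clique must share a bag in every tree decomposition; so some bag has ≥ 4 vertices and tw(G) ≥ 3. The upper and lower bounds meet at 3, so that is the treewidth.

3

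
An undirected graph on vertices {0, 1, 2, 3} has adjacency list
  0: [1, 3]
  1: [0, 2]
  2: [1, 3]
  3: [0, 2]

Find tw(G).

A width-2 tree decomposition is:
Bags: B1 = {0, 1, 3}  B2 = {1, 2, 3}
Tree: B1–B2
Every bag has size at most 3, so the width is 3 − 1 = 2 and tw(G) ≤ 2. The edges 3–0–1–2–3 form a cycle, so G is not a tree and its treewidth is at least 2. Combining the bounds, tw(G) = 2.

2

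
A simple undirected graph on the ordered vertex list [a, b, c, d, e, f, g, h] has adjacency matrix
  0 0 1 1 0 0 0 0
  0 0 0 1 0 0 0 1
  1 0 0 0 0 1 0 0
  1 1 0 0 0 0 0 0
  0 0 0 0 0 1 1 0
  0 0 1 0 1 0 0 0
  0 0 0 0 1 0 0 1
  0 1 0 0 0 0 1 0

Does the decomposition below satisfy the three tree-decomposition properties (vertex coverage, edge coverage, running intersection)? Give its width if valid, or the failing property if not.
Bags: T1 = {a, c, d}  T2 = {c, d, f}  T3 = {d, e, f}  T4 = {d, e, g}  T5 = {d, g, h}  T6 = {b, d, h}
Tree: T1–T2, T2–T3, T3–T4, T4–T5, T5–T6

Every vertex of G appears in some bag (union = {a, b, c, d, e, f, g, h}); every edge is covered by a bag; and for each vertex v the set of bags containing v is connected in the bag tree. The decomposition is therefore valid. The largest bag has 3 vertices, so the width is 2.

Yes; width 2.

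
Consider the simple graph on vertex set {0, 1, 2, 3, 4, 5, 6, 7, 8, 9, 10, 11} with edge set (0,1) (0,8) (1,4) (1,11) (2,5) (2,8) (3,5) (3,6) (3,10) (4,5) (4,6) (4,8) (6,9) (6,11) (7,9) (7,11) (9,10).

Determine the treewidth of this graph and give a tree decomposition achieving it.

Each bag holds 4 vertices, so the decomposition has width 3, which upper-bounds the treewidth. For the lower bound: the 4 vertex sets {0,2,8}, {1}, {4}, {3,5,6,11} are disjoint, each induces a connected subgraph, and every pair is joined by at least one edge of G. Contracting each set to a single vertex therefore yields K_{4} as a minor, and since treewidth is minor-monotone, tw(G) ≥ tw(K_{4}) = 3. Therefore the treewidth is 3.

Treewidth 3.
One such decomposition:
Bags: B1 = {0, 1, 2, 8}  B2 = {1, 2, 4, 8}  B3 = {1, 2, 4, 5}  B4 = {1, 4, 5, 11}  B5 = {4, 5, 6, 11}  B6 = {3, 5, 6, 11}  B7 = {3, 6, 7, 11}  B8 = {3, 6, 7, 9}  B9 = {3, 7, 9, 10}
Tree: B1–B2, B2–B3, B3–B4, B4–B5, B5–B6, B6–B7, B7–B8, B8–B9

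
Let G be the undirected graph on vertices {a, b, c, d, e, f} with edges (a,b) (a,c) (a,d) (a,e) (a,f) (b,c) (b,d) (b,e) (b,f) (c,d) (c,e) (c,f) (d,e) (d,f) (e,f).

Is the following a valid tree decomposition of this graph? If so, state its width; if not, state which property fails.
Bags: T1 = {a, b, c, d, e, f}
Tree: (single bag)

Vertex coverage: the bags together contain {a, b, c, d, e, f}, the full vertex set. Edge coverage: each edge of G has both endpoints in at least one bag. Running intersection: for every vertex, the bags containing it form a connected subtree. All three properties hold, so this is a valid tree decomposition of width max|bag| − 1 = 5, and hence tw(G) ≤ 5.

Yes; width 5.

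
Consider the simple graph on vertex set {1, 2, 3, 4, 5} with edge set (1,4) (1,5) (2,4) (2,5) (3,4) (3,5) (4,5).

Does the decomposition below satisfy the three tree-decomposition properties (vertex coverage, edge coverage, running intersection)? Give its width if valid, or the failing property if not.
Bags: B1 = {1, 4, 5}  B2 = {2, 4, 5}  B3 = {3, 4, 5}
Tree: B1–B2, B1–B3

Vertex coverage: the bags together contain {1, 2, 3, 4, 5}, the full vertex set. Edge coverage: each edge of G has both endpoints in at least one bag. Running intersection: for every vertex, the bags containing it form a connected subtree. All three properties hold, so this is a valid tree decomposition of width max|bag| − 1 = 2, and hence tw(G) ≤ 2.

Yes; width 2.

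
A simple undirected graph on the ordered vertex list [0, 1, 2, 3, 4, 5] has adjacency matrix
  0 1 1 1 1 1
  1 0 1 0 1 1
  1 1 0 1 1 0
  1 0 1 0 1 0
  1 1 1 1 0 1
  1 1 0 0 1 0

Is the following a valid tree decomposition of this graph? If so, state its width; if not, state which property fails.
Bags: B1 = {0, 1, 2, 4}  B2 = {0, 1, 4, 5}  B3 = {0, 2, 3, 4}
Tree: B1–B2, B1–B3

Yes; width 3.

Vertex coverage: the bags together contain {0, 1, 2, 3, 4, 5}, the full vertex set. Edge coverage: each edge of G has both endpoints in at least one bag. Running intersection: for every vertex, the bags containing it form a connected subtree. All three properties hold, so this is a valid tree decomposition of width max|bag| − 1 = 3, and hence tw(G) ≤ 3.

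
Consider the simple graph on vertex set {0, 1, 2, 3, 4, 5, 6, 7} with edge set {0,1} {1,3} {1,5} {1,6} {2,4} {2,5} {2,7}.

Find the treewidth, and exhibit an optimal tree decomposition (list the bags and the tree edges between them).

Treewidth 1.
One optimal decomposition is:
Bags: B1 = {1, 6}  B2 = {1, 5}  B3 = {2, 5}  B4 = {2, 7}  B5 = {2, 4}  B6 = {1, 3}  B7 = {0, 1}
Tree: B1–B2, B2–B3, B3–B4, B3–B5, B1–B6, B1–B7

Every bag has size at most 2, so the width is 2 − 1 = 1 and tw(G) ≤ 1. Since G has at least one edge (e.g. 6–1), it is not an edgeless graph, so tw(G) ≥ 1. Combining the bounds, tw(G) = 1.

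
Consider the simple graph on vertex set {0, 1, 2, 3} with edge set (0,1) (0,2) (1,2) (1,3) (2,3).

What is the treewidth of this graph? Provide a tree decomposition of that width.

Treewidth 2.
One optimal decomposition is:
Bags: B1 = {1, 2, 3}  B2 = {0, 1, 2}
Tree: B1–B2

The largest bag has 3 vertices, giving width 2; this decomposition certifies tw(G) ≤ 2. On the other hand G contains the 3-clique {0, 1, 2}. A clique must lie in a single bag of any decomposition, so no decomposition can have width below 2. Combining the bounds, tw(G) = 2.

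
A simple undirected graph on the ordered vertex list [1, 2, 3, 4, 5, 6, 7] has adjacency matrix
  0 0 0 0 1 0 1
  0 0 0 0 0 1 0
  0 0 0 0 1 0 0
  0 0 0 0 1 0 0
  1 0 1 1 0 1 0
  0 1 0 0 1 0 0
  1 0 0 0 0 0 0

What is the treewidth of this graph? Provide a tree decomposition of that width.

Treewidth 1.
One optimal decomposition is:
Bags: B1 = {5, 6}  B2 = {1, 5}  B3 = {2, 6}  B4 = {3, 5}  B5 = {1, 7}  B6 = {4, 5}
Tree: B1–B2, B1–B3, B2–B4, B2–B5, B1–B6

Every bag has size at most 2, so the width is 2 − 1 = 1 and tw(G) ≤ 1. Any graph with an edge has treewidth ≥ 1, and G has the edge 6–5. The upper and lower bounds meet at 1, so that is the treewidth.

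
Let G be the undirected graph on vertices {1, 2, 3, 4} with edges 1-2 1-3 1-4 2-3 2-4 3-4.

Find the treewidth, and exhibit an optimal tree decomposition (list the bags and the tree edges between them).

Treewidth 3.
One such decomposition:
Bags: B1 = {1, 2, 3, 4}
Tree: (single bag)

With just one bag of size 4, the width is 4 − 1 = 3, so tw(G) ≤ 3. Conversely, {1, 2, 3, 4} is a clique of size 4, and the vertices of any clique must share a bag in every tree decomposition; so some bag has ≥ 4 vertices and tw(G) ≥ 3. The upper and lower bounds meet at 3, so that is the treewidth.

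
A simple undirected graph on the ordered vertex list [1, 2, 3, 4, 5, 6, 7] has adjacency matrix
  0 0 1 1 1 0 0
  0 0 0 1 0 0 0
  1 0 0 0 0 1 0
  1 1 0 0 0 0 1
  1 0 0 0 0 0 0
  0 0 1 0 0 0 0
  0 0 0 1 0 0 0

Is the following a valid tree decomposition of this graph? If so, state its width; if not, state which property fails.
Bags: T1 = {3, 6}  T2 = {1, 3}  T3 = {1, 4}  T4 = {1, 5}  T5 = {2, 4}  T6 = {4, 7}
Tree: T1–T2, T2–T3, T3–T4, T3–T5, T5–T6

Yes; width 1.

Checking the three conditions: (i) the bags cover all of {1, 2, 3, 4, 5, 6, 7}; (ii) for each edge, some bag contains both endpoints; (iii) the bags containing any fixed vertex form a subtree. All hold, so the decomposition is valid with width 2 − 1 = 1.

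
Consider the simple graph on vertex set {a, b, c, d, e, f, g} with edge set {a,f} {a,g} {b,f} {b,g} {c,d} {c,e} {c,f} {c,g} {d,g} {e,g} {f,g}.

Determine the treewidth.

A width-2 tree decomposition is:
Bags: B1 = {c, d, g}  B2 = {c, f, g}  B3 = {b, f, g}  B4 = {c, e, g}  B5 = {a, f, g}
Tree: B1–B2, B2–B3, B1–B4, B2–B5
Every bag has size at most 3, so the width is 3 − 1 = 2 and tw(G) ≤ 2. On the other hand G contains the 3-clique {c, d, g}. A clique must lie in a single bag of any decomposition, so no decomposition can have width below 2. Therefore the treewidth is 2.

2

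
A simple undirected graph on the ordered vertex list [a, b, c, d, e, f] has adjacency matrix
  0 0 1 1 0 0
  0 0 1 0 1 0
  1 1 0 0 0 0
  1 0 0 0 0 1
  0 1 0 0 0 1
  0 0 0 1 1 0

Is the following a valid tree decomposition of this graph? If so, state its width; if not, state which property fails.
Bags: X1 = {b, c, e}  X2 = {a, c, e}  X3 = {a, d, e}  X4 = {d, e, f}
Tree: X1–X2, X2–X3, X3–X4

Yes; width 2.

Checking the three conditions: (i) the bags cover all of {a, b, c, d, e, f}; (ii) for each edge, some bag contains both endpoints; (iii) the bags containing any fixed vertex form a subtree. All hold, so the decomposition is valid with width 3 − 1 = 2.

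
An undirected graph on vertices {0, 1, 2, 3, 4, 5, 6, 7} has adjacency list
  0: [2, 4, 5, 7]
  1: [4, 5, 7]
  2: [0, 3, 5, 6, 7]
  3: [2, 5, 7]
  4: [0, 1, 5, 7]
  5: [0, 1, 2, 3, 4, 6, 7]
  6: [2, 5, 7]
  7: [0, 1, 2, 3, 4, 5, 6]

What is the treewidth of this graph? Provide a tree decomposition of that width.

The largest bag has 4 vertices, giving width 3; this decomposition certifies tw(G) ≤ 3. Conversely, {1, 4, 5, 7} is a clique of size 4, and the vertices of any clique must share a bag in every tree decomposition; so some bag has ≥ 4 vertices and tw(G) ≥ 3. Hence tw(G) = 3 exactly.

Treewidth 3.
One optimal decomposition is:
Bags: B1 = {2, 5, 6, 7}  B2 = {0, 2, 5, 7}  B3 = {2, 3, 5, 7}  B4 = {0, 4, 5, 7}  B5 = {1, 4, 5, 7}
Tree: B1–B2, B2–B3, B2–B4, B4–B5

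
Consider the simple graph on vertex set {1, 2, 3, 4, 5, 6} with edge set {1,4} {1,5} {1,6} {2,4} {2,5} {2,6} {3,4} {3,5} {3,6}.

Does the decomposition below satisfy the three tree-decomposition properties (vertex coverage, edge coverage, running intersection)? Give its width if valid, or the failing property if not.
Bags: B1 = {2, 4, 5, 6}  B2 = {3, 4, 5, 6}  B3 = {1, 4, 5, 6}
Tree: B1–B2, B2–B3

Vertex coverage: the bags together contain {1, 2, 3, 4, 5, 6}, the full vertex set. Edge coverage: each edge of G has both endpoints in at least one bag. Running intersection: for every vertex, the bags containing it form a connected subtree. All three properties hold, so this is a valid tree decomposition of width max|bag| − 1 = 3, and hence tw(G) ≤ 3.

Yes; width 3.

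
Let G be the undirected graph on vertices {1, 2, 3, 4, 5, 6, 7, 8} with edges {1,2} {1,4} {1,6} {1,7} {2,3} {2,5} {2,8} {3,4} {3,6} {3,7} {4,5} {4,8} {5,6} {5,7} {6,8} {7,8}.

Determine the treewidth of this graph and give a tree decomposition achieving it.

Each bag holds 5 vertices, so the decomposition has width 4, which upper-bounds the treewidth. For the lower bound: the 5 vertex sets {4,8}, {5,7}, {1,6}, {2}, {3} are disjoint, each induces a connected subgraph, and every pair is joined by at least one edge of G. Contracting each set to a single vertex therefore yields K_{5} as a minor, and since treewidth is minor-monotone, tw(G) ≥ tw(K_{5}) = 4. Therefore the treewidth is 4.

Treewidth 4.
One such decomposition:
Bags: B1 = {2, 4, 6, 7, 8}  B2 = {2, 4, 5, 6, 7}  B3 = {1, 2, 4, 6, 7}  B4 = {2, 3, 4, 6, 7}
Tree: B1–B2, B2–B3, B3–B4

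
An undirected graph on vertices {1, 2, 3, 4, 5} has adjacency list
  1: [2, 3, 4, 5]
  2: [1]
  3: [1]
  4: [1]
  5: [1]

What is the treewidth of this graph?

1

A width-1 tree decomposition is:
Bags: B1 = {1, 5}  B2 = {1, 3}  B3 = {1, 2}  B4 = {1, 4}
Tree: B1–B2, B2–B3, B3–B4
The largest bag has 2 vertices, giving width 1; this decomposition certifies tw(G) ≤ 1. G has an edge, so its treewidth is at least 1. The upper and lower bounds meet at 1, so that is the treewidth.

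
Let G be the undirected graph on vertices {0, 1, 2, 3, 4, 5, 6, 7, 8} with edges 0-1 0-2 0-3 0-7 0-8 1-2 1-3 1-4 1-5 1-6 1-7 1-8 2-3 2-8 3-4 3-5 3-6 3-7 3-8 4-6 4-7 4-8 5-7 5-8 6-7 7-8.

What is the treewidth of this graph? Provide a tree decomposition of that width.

Treewidth 4.
Bags: B1 = {1, 3, 4, 7, 8}  B2 = {1, 3, 4, 6, 7}  B3 = {1, 3, 5, 7, 8}  B4 = {0, 1, 3, 7, 8}  B5 = {0, 1, 2, 3, 8}
Tree: B1–B2, B1–B3, B1–B4, B4–B5

The largest bag has 5 vertices, giving width 4; this decomposition certifies tw(G) ≤ 4. Conversely, {0, 1, 2, 3, 8} is a clique of size 5, and the vertices of any clique must share a bag in every tree decomposition; so some bag has ≥ 5 vertices and tw(G) ≥ 4. Hence tw(G) = 4 exactly.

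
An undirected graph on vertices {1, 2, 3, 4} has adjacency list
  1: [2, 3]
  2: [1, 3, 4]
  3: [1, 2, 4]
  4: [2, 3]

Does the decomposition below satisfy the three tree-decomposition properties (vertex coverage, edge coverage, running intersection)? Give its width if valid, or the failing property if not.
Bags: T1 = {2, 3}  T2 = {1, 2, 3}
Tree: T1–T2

A tree decomposition must satisfy three properties: every vertex lies in some bag; for every edge, both endpoints lie together in some bag; and for every vertex, the bags containing it form a connected subtree. Here vertex 4 appears in no bag, so the decomposition is invalid.

No — vertex 4 appears in no bag.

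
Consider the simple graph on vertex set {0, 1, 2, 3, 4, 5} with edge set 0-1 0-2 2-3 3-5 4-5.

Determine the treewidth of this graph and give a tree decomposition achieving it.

The largest bag has 2 vertices, giving width 1; this decomposition certifies tw(G) ≤ 1. Since G has at least one edge (e.g. 1–0), it is not an edgeless graph, so tw(G) ≥ 1. The upper and lower bounds meet at 1, so that is the treewidth.

Treewidth 1.
Bags: B1 = {0, 1}  B2 = {0, 2}  B3 = {2, 3}  B4 = {3, 5}  B5 = {4, 5}
Tree: B1–B2, B2–B3, B3–B4, B4–B5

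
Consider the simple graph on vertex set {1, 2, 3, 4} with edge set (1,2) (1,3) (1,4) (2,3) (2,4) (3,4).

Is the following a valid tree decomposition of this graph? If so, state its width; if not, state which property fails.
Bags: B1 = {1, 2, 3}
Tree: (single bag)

No — vertex 4 appears in no bag.

A tree decomposition must satisfy three properties: every vertex lies in some bag; for every edge, both endpoints lie together in some bag; and for every vertex, the bags containing it form a connected subtree. Here vertex 4 appears in no bag, so the decomposition is invalid.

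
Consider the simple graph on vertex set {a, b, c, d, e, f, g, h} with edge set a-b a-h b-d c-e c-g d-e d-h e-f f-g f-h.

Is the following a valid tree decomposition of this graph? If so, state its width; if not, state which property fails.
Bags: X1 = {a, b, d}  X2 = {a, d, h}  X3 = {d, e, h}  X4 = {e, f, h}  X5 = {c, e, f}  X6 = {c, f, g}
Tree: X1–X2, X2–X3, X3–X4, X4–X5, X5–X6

Yes; width 2.

Checking the three conditions: (i) the bags cover all of {a, b, c, d, e, f, g, h}; (ii) for each edge, some bag contains both endpoints; (iii) the bags containing any fixed vertex form a subtree. All hold, so the decomposition is valid with width 3 − 1 = 2.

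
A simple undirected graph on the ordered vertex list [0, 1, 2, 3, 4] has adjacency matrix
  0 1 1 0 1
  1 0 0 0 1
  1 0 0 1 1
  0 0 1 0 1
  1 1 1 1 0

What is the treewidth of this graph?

2

A width-2 tree decomposition is:
Bags: B1 = {2, 3, 4}  B2 = {0, 2, 4}  B3 = {0, 1, 4}
Tree: B1–B2, B2–B3
Each bag holds 3 vertices, so the decomposition has width 2, which upper-bounds the treewidth. On the other hand G contains the 3-clique {0, 1, 4}. A clique must lie in a single bag of any decomposition, so no decomposition can have width below 2. Combining the bounds, tw(G) = 2.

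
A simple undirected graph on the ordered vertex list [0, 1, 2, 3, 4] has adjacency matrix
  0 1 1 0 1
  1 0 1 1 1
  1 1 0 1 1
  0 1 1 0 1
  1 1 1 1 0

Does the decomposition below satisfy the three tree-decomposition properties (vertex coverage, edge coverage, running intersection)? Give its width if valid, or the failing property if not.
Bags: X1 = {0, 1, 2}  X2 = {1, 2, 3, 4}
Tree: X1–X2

No — edge (4,0) lies in no bag.

A tree decomposition must satisfy three properties: every vertex lies in some bag; for every edge, both endpoints lie together in some bag; and for every vertex, the bags containing it form a connected subtree. Here edge (4,0) lies in no bag, so the decomposition is invalid.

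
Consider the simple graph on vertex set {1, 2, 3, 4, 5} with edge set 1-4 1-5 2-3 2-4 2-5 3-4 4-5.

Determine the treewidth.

A width-2 tree decomposition is:
Bags: B1 = {2, 4, 5}  B2 = {1, 4, 5}  B3 = {2, 3, 4}
Tree: B1–B2, B1–B3
Every bag has size at most 3, so the width is 3 − 1 = 2 and tw(G) ≤ 2. For the lower bound, the 3 vertices {1, 4, 5} are pairwise adjacent, and any tree decomposition puts a clique entirely inside one bag — forcing width ≥ 2. The upper and lower bounds meet at 2, so that is the treewidth.

2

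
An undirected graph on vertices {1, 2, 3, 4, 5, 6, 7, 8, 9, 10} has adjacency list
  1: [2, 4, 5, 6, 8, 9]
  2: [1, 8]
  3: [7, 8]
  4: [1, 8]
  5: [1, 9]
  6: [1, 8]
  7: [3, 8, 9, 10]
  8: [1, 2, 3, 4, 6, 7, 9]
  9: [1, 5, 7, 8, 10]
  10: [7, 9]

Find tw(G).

A width-2 tree decomposition is:
Bags: B1 = {1, 8, 9}  B2 = {7, 8, 9}  B3 = {7, 9, 10}  B4 = {1, 2, 8}  B5 = {3, 7, 8}  B6 = {1, 6, 8}  B7 = {1, 4, 8}  B8 = {1, 5, 9}
Tree: B1–B2, B2–B3, B1–B4, B2–B5, B1–B6, B1–B7, B1–B8
Every bag has size at most 3, so the width is 3 − 1 = 2 and tw(G) ≤ 2. Conversely, {1, 8, 9} is a clique of size 3, and the vertices of any clique must share a bag in every tree decomposition; so some bag has ≥ 3 vertices and tw(G) ≥ 2. Combining the bounds, tw(G) = 2.

2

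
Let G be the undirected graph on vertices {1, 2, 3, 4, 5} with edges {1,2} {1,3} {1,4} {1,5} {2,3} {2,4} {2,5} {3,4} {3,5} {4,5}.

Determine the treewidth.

4

A width-4 tree decomposition is:
Bags: B1 = {1, 2, 3, 4, 5}
Tree: (single bag)
A single bag containing all 5 vertices is trivially a valid decomposition of width 4. For the lower bound, the 5 vertices {1, 2, 3, 4, 5} are pairwise adjacent, and any tree decomposition puts a clique entirely inside one bag — forcing width ≥ 4. Hence tw(G) = 4 exactly.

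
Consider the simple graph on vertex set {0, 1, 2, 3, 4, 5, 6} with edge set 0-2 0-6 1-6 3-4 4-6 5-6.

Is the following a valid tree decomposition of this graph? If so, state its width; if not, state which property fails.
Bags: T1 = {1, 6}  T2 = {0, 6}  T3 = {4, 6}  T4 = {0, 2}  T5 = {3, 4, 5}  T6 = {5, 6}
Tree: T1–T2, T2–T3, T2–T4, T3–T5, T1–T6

No — bags containing vertex 5 are not connected in the tree.

A tree decomposition must satisfy three properties: every vertex lies in some bag; for every edge, both endpoints lie together in some bag; and for every vertex, the bags containing it form a connected subtree. Here bags containing vertex 5 are not connected in the tree, so the decomposition is invalid.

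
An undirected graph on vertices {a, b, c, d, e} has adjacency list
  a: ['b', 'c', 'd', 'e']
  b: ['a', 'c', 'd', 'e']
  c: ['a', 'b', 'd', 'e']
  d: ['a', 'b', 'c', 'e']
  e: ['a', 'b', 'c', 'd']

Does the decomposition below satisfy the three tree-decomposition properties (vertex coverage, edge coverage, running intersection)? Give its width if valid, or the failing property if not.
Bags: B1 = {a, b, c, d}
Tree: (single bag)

No — vertex e appears in no bag.

A tree decomposition must satisfy three properties: every vertex lies in some bag; for every edge, both endpoints lie together in some bag; and for every vertex, the bags containing it form a connected subtree. Here vertex e appears in no bag, so the decomposition is invalid.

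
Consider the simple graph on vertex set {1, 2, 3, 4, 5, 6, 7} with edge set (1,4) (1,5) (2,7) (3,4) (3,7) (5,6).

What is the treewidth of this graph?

1

A width-1 tree decomposition is:
Bags: B1 = {5, 6}  B2 = {1, 5}  B3 = {1, 4}  B4 = {3, 4}  B5 = {3, 7}  B6 = {2, 7}
Tree: B1–B2, B2–B3, B3–B4, B4–B5, B5–B6
The largest bag has 2 vertices, giving width 1; this decomposition certifies tw(G) ≤ 1. Since G has at least one edge (e.g. 6–5), it is not an edgeless graph, so tw(G) ≥ 1. Hence tw(G) = 1 exactly.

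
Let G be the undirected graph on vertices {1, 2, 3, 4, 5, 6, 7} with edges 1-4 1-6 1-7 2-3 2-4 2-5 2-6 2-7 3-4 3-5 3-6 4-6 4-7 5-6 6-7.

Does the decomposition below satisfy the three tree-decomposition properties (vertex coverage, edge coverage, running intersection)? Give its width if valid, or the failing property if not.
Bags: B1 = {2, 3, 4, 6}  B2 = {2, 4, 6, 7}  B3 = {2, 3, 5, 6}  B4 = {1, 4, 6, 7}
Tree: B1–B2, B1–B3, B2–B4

Yes; width 3.

Checking the three conditions: (i) the bags cover all of {1, 2, 3, 4, 5, 6, 7}; (ii) for each edge, some bag contains both endpoints; (iii) the bags containing any fixed vertex form a subtree. All hold, so the decomposition is valid with width 4 − 1 = 3.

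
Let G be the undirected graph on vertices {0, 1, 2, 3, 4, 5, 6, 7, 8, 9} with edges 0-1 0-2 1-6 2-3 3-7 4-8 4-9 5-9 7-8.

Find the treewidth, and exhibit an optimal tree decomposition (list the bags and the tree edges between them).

Treewidth 1.
One optimal decomposition is:
Bags: B1 = {5, 9}  B2 = {4, 9}  B3 = {4, 8}  B4 = {7, 8}  B5 = {3, 7}  B6 = {2, 3}  B7 = {0, 2}  B8 = {0, 1}  B9 = {1, 6}
Tree: B1–B2, B2–B3, B3–B4, B4–B5, B5–B6, B6–B7, B7–B8, B8–B9

Each bag holds 2 vertices, so the decomposition has width 1, which upper-bounds the treewidth. Any graph with an edge has treewidth ≥ 1, and G has the edge 5–9. Therefore the treewidth is 1.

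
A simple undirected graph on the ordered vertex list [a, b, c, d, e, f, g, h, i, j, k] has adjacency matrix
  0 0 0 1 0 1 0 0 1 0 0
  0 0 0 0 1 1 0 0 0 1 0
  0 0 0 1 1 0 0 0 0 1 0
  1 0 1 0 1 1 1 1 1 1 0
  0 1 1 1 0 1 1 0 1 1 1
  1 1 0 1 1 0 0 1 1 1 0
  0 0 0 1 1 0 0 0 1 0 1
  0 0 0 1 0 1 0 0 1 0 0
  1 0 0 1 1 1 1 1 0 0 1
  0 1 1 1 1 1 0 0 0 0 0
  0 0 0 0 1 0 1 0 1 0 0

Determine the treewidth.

3

A width-3 tree decomposition is:
Bags: B1 = {c, d, e, j}  B2 = {d, e, f, j}  B3 = {d, e, f, i}  B4 = {d, e, g, i}  B5 = {b, e, f, j}  B6 = {a, d, f, i}  B7 = {d, f, h, i}  B8 = {e, g, i, k}
Tree: B1–B2, B2–B3, B3–B4, B2–B5, B3–B6, B3–B7, B4–B8
Every bag has size at most 4, so the width is 4 − 1 = 3 and tw(G) ≤ 3. Conversely, {d, e, g, i} is a clique of size 4, and the vertices of any clique must share a bag in every tree decomposition; so some bag has ≥ 4 vertices and tw(G) ≥ 3. Combining the bounds, tw(G) = 3.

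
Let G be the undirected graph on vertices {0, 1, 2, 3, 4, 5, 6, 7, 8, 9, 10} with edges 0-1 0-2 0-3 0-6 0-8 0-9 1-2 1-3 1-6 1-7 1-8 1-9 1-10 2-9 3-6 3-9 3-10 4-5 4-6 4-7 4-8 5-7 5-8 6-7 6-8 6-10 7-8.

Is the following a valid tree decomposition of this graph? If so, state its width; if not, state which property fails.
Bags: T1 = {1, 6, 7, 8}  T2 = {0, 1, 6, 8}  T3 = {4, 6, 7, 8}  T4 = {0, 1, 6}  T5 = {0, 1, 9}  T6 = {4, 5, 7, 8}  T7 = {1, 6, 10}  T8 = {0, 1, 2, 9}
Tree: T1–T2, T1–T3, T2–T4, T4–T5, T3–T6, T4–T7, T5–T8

A tree decomposition must satisfy three properties: every vertex lies in some bag; for every edge, both endpoints lie together in some bag; and for every vertex, the bags containing it form a connected subtree. Here vertex 3 appears in no bag, so the decomposition is invalid.

No — vertex 3 appears in no bag.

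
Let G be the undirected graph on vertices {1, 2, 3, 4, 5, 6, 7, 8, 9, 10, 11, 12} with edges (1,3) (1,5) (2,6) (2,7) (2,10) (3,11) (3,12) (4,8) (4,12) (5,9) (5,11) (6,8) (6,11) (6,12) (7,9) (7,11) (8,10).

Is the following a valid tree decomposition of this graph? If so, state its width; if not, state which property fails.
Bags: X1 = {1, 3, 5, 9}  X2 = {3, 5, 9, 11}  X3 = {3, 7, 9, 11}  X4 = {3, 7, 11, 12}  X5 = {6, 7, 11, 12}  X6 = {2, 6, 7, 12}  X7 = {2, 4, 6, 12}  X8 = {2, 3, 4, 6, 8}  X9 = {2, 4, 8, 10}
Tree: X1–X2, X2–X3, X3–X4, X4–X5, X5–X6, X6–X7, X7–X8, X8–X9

A tree decomposition must satisfy three properties: every vertex lies in some bag; for every edge, both endpoints lie together in some bag; and for every vertex, the bags containing it form a connected subtree. Here bags containing vertex 3 are not connected in the tree, so the decomposition is invalid.

No — bags containing vertex 3 are not connected in the tree.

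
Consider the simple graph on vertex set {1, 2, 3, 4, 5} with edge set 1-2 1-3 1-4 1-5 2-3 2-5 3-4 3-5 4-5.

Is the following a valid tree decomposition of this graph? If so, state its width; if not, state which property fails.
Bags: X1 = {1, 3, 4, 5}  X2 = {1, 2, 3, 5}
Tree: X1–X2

Yes; width 3.

Every vertex of G appears in some bag (union = {1, 2, 3, 4, 5}); every edge is covered by a bag; and for each vertex v the set of bags containing v is connected in the bag tree. The decomposition is therefore valid. The largest bag has 4 vertices, so the width is 3.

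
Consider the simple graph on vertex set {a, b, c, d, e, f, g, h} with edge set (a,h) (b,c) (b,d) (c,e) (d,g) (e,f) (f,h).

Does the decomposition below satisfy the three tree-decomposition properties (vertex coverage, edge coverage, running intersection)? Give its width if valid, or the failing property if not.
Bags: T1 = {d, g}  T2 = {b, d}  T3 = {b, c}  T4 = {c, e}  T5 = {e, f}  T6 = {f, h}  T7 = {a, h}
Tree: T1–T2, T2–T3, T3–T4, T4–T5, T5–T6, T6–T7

Yes; width 1.

Vertex coverage: the bags together contain {a, b, c, d, e, f, g, h}, the full vertex set. Edge coverage: each edge of G has both endpoints in at least one bag. Running intersection: for every vertex, the bags containing it form a connected subtree. All three properties hold, so this is a valid tree decomposition of width max|bag| − 1 = 1, and hence tw(G) ≤ 1.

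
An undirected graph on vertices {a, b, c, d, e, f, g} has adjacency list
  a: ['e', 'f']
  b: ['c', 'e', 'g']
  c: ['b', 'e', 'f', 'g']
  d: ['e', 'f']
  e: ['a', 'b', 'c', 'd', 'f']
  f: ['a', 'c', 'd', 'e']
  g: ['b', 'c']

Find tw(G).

2

A width-2 tree decomposition is:
Bags: B1 = {b, c, g}  B2 = {b, c, e}  B3 = {c, e, f}  B4 = {d, e, f}  B5 = {a, e, f}
Tree: B1–B2, B2–B3, B3–B4, B3–B5
The largest bag has 3 vertices, giving width 2; this decomposition certifies tw(G) ≤ 2. Conversely, {b, c, g} is a clique of size 3, and the vertices of any clique must share a bag in every tree decomposition; so some bag has ≥ 3 vertices and tw(G) ≥ 2. Therefore the treewidth is 2.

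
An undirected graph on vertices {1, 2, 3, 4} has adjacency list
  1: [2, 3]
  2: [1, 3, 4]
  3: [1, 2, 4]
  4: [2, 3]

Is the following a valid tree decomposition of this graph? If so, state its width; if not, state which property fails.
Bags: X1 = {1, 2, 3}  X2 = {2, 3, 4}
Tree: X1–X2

Every vertex of G appears in some bag (union = {1, 2, 3, 4}); every edge is covered by a bag; and for each vertex v the set of bags containing v is connected in the bag tree. The decomposition is therefore valid. The largest bag has 3 vertices, so the width is 2.

Yes; width 2.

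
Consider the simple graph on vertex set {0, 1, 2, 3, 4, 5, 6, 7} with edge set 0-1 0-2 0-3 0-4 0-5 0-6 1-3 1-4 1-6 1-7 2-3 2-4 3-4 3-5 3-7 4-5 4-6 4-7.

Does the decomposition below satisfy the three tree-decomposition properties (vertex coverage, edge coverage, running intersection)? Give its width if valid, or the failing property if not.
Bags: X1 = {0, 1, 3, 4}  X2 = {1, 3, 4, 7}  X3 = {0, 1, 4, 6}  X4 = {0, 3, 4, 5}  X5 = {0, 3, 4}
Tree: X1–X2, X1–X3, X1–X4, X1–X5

No — vertex 2 appears in no bag.

A tree decomposition must satisfy three properties: every vertex lies in some bag; for every edge, both endpoints lie together in some bag; and for every vertex, the bags containing it form a connected subtree. Here vertex 2 appears in no bag, so the decomposition is invalid.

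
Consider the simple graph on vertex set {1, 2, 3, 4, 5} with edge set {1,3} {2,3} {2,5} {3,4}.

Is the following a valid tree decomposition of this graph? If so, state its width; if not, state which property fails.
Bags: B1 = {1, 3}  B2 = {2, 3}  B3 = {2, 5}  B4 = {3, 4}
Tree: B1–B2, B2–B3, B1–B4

Vertex coverage: the bags together contain {1, 2, 3, 4, 5}, the full vertex set. Edge coverage: each edge of G has both endpoints in at least one bag. Running intersection: for every vertex, the bags containing it form a connected subtree. All three properties hold, so this is a valid tree decomposition of width max|bag| − 1 = 1, and hence tw(G) ≤ 1.

Yes; width 1.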